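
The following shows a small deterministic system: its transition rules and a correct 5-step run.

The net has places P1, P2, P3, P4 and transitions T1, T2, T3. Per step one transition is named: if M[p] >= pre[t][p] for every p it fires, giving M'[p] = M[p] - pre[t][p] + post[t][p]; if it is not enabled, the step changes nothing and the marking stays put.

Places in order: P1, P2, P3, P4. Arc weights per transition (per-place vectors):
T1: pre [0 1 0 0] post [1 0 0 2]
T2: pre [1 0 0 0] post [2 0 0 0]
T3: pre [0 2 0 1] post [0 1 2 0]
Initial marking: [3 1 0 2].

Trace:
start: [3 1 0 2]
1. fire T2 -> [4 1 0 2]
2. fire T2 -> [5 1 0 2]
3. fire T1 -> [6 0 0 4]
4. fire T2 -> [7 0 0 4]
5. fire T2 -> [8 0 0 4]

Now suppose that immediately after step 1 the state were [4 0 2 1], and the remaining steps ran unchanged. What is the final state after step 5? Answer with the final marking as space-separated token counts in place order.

state after step 1 := [4 0 2 1]
2. fire T2 -> [5 0 2 1]
3. fire T1 -> [5 0 2 1]
4. fire T2 -> [6 0 2 1]
5. fire T2 -> [7 0 2 1]

7 0 2 1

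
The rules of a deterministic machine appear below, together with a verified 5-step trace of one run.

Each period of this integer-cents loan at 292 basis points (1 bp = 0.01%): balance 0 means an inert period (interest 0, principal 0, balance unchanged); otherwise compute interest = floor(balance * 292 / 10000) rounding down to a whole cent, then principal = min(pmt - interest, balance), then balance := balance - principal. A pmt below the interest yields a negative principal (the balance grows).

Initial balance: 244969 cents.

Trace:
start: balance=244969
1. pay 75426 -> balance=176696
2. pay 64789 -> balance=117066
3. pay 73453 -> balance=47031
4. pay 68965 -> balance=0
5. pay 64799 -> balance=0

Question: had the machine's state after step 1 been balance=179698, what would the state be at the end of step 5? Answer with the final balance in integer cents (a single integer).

0

state after step 1 := balance=179698
2. pay 64789 -> balance=120156
3. pay 73453 -> balance=50211
4. pay 68965 -> balance=0
5. pay 64799 -> balance=0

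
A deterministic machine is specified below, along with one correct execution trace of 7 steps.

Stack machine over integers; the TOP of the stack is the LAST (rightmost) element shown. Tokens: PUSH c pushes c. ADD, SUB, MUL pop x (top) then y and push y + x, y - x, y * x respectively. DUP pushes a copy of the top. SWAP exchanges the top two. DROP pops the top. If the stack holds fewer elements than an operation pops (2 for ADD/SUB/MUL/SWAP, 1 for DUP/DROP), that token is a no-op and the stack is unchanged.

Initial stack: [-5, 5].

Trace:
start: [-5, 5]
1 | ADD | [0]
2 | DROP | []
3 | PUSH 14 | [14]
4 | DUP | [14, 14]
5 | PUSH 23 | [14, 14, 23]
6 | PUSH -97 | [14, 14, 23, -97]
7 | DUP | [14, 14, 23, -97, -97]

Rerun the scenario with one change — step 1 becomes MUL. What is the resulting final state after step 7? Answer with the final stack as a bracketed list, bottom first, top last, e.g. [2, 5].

(re-executing from step 1 with the substitution; state before step 1: [-5, 5])
1 | MUL | [-25]
2 | DROP | []
3 | PUSH 14 | [14]
4 | DUP | [14, 14]
5 | PUSH 23 | [14, 14, 23]
6 | PUSH -97 | [14, 14, 23, -97]
7 | DUP | [14, 14, 23, -97, -97]

[14, 14, 23, -97, -97]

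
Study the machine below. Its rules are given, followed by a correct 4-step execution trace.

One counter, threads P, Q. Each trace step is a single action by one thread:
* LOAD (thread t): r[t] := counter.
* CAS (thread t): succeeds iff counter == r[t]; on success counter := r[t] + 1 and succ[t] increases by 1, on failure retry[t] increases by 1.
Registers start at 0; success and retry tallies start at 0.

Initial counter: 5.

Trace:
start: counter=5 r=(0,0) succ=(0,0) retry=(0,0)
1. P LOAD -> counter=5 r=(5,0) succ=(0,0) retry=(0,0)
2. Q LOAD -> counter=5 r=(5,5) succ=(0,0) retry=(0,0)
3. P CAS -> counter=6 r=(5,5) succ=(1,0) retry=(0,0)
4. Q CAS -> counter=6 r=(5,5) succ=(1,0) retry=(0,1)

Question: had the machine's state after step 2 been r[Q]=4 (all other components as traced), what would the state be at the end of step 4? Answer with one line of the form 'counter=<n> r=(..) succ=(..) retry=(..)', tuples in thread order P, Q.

counter=6 r=(5,4) succ=(1,0) retry=(0,1)

state after step 2 := counter=5 r=(5,4) succ=(0,0) retry=(0,0)
3. P CAS -> counter=6 r=(5,4) succ=(1,0) retry=(0,0)
4. Q CAS -> counter=6 r=(5,4) succ=(1,0) retry=(0,1)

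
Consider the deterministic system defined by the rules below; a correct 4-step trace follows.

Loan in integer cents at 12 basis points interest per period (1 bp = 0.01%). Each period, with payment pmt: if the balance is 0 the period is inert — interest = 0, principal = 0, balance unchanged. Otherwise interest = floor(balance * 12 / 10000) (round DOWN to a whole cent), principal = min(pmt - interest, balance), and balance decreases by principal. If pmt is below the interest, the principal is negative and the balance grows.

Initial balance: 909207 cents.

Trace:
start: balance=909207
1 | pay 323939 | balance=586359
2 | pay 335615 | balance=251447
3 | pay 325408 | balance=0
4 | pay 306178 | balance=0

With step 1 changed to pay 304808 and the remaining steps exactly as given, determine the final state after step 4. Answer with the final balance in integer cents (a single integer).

(re-executing from step 1 with the substitution; state before step 1: balance=909207)
1 | pay 304808 | balance=605490
2 | pay 335615 | balance=270601
3 | pay 325408 | balance=0
4 | pay 306178 | balance=0

0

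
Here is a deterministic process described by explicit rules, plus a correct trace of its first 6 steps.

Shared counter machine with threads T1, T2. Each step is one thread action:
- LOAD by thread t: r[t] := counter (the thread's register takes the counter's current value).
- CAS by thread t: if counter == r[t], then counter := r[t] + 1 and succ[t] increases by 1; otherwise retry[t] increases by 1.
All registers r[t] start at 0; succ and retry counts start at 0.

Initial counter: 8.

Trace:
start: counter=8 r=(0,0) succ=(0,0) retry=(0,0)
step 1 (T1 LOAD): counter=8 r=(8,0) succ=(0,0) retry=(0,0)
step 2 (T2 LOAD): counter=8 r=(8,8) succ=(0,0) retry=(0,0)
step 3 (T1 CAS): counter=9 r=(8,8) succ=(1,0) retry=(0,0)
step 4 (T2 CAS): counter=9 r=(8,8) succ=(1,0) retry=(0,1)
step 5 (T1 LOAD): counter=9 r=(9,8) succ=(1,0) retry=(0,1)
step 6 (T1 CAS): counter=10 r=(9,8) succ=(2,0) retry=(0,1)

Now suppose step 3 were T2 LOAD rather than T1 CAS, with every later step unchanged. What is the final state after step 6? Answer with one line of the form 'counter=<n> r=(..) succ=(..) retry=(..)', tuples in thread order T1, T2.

(re-executing from step 3 with the substitution; state before step 3: counter=8 r=(8,8) succ=(0,0) retry=(0,0))
step 3 (T2 LOAD): counter=8 r=(8,8) succ=(0,0) retry=(0,0)
step 4 (T2 CAS): counter=9 r=(8,8) succ=(0,1) retry=(0,0)
step 5 (T1 LOAD): counter=9 r=(9,8) succ=(0,1) retry=(0,0)
step 6 (T1 CAS): counter=10 r=(9,8) succ=(1,1) retry=(0,0)

counter=10 r=(9,8) succ=(1,1) retry=(0,0)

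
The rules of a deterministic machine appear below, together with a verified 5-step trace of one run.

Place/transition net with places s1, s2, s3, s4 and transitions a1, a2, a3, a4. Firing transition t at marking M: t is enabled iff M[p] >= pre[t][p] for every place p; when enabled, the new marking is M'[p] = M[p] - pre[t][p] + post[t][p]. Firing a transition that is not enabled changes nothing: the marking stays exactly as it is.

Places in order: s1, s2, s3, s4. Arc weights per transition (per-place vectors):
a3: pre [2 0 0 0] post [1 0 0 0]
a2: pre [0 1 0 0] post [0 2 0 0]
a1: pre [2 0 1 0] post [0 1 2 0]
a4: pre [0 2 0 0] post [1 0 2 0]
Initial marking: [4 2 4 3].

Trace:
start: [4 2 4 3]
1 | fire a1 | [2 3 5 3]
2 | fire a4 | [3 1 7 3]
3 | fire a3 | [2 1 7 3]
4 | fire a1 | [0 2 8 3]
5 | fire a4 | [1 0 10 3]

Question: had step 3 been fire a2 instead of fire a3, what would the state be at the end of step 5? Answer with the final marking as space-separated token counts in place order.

2 1 10 3

(re-executing from step 3 with the substitution; state before step 3: [3 1 7 3])
3 | fire a2 | [3 2 7 3]
4 | fire a1 | [1 3 8 3]
5 | fire a4 | [2 1 10 3]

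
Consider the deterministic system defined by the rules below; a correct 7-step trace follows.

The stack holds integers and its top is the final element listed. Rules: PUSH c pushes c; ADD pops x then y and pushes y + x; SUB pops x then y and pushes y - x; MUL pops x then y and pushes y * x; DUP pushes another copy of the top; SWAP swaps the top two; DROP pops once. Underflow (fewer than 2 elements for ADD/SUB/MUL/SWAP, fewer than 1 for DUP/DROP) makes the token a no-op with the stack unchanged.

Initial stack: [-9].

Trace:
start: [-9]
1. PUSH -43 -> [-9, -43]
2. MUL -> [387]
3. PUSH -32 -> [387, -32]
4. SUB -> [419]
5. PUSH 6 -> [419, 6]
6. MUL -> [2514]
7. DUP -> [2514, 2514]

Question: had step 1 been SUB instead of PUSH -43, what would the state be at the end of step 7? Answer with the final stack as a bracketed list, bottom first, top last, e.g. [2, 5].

[138, 138]

(re-executing from step 1 with the substitution; state before step 1: [-9])
1. SUB -> [-9]
2. MUL -> [-9]
3. PUSH -32 -> [-9, -32]
4. SUB -> [23]
5. PUSH 6 -> [23, 6]
6. MUL -> [138]
7. DUP -> [138, 138]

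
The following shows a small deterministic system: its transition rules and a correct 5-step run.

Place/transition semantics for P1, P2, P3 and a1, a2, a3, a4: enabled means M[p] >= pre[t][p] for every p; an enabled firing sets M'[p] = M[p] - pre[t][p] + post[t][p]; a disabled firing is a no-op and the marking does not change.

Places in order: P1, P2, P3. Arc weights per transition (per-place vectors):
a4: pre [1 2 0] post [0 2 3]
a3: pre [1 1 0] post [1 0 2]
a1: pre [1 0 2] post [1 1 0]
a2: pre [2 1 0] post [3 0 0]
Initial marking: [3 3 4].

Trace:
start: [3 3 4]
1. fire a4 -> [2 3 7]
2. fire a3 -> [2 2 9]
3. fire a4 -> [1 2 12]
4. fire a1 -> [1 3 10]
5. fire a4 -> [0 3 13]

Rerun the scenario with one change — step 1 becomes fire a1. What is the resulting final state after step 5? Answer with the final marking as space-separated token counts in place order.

1 4 8

(re-executing from step 1 with the substitution; state before step 1: [3 3 4])
1. fire a1 -> [3 4 2]
2. fire a3 -> [3 3 4]
3. fire a4 -> [2 3 7]
4. fire a1 -> [2 4 5]
5. fire a4 -> [1 4 8]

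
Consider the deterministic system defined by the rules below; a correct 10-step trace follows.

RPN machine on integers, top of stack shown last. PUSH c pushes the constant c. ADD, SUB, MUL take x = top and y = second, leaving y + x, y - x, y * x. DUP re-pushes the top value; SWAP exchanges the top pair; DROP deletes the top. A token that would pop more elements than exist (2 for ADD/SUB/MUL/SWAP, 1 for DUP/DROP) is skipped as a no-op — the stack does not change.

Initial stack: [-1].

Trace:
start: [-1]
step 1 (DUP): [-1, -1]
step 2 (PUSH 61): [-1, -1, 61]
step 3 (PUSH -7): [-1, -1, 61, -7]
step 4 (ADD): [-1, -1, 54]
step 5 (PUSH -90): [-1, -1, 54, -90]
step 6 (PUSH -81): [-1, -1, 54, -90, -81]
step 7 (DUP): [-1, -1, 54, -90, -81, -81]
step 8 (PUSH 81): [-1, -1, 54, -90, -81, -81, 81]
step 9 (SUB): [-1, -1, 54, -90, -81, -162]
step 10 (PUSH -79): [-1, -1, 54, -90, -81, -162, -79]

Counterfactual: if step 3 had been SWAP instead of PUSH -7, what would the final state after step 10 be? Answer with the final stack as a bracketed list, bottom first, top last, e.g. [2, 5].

[-1, 60, -90, -81, -162, -79]

(re-executing from step 3 with the substitution; state before step 3: [-1, -1, 61])
step 3 (SWAP): [-1, 61, -1]
step 4 (ADD): [-1, 60]
step 5 (PUSH -90): [-1, 60, -90]
step 6 (PUSH -81): [-1, 60, -90, -81]
step 7 (DUP): [-1, 60, -90, -81, -81]
step 8 (PUSH 81): [-1, 60, -90, -81, -81, 81]
step 9 (SUB): [-1, 60, -90, -81, -162]
step 10 (PUSH -79): [-1, 60, -90, -81, -162, -79]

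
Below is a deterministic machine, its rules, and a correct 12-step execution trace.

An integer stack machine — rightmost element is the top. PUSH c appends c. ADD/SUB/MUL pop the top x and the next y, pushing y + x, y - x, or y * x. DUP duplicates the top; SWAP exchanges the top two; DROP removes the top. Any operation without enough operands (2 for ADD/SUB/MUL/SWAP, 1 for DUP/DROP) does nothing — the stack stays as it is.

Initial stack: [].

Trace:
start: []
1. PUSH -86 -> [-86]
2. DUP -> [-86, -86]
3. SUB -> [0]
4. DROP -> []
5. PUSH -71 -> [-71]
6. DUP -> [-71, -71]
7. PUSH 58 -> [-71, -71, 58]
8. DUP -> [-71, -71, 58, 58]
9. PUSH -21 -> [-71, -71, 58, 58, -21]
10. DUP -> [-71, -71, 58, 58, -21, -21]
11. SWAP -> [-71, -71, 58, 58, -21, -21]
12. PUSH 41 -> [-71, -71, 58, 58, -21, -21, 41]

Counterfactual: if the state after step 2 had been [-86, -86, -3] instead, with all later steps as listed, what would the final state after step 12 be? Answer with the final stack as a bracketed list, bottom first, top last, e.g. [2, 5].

state after step 2 := [-86, -86, -3]
3. SUB -> [-86, -83]
4. DROP -> [-86]
5. PUSH -71 -> [-86, -71]
6. DUP -> [-86, -71, -71]
7. PUSH 58 -> [-86, -71, -71, 58]
8. DUP -> [-86, -71, -71, 58, 58]
9. PUSH -21 -> [-86, -71, -71, 58, 58, -21]
10. DUP -> [-86, -71, -71, 58, 58, -21, -21]
11. SWAP -> [-86, -71, -71, 58, 58, -21, -21]
12. PUSH 41 -> [-86, -71, -71, 58, 58, -21, -21, 41]

[-86, -71, -71, 58, 58, -21, -21, 41]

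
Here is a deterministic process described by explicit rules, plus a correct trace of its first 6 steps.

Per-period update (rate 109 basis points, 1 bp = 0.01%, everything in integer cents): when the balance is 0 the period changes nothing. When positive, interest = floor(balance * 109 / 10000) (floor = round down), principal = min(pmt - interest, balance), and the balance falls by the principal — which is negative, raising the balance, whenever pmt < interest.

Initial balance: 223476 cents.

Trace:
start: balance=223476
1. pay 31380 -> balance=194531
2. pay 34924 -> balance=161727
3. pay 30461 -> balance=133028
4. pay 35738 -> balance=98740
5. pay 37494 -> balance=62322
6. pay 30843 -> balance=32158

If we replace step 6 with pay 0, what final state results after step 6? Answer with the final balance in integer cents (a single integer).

63001

(re-executing from step 6 with the substitution; state before step 6: balance=62322)
6. pay 0 -> balance=63001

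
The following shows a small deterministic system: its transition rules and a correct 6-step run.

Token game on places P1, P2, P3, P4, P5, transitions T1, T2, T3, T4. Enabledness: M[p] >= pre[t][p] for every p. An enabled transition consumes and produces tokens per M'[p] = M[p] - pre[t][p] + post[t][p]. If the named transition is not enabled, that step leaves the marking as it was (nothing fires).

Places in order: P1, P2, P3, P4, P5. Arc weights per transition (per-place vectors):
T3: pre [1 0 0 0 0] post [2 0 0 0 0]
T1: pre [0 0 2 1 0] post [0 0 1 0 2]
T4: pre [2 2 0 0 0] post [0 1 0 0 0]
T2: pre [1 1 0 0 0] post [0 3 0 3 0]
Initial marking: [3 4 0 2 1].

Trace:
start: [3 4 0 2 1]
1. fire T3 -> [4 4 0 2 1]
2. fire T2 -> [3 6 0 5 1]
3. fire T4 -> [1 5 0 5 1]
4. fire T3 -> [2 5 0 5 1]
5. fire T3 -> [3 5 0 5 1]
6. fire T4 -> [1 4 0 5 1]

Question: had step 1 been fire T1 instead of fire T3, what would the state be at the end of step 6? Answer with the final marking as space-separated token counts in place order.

(re-executing from step 1 with the substitution; state before step 1: [3 4 0 2 1])
1. fire T1 -> [3 4 0 2 1]
2. fire T2 -> [2 6 0 5 1]
3. fire T4 -> [0 5 0 5 1]
4. fire T3 -> [0 5 0 5 1]
5. fire T3 -> [0 5 0 5 1]
6. fire T4 -> [0 5 0 5 1]

0 5 0 5 1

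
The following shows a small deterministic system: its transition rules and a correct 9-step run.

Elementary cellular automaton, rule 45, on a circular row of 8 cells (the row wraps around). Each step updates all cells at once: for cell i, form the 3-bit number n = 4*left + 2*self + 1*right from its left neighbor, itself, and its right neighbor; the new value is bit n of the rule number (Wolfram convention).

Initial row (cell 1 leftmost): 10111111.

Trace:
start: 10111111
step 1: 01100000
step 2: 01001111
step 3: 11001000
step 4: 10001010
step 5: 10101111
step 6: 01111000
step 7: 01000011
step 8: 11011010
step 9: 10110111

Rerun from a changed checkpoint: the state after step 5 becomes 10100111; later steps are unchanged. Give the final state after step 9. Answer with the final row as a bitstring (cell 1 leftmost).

00111100

state after step 5 := 10100111
step 6: 01100100
step 7: 01000101
step 8: 11010111
step 9: 00111100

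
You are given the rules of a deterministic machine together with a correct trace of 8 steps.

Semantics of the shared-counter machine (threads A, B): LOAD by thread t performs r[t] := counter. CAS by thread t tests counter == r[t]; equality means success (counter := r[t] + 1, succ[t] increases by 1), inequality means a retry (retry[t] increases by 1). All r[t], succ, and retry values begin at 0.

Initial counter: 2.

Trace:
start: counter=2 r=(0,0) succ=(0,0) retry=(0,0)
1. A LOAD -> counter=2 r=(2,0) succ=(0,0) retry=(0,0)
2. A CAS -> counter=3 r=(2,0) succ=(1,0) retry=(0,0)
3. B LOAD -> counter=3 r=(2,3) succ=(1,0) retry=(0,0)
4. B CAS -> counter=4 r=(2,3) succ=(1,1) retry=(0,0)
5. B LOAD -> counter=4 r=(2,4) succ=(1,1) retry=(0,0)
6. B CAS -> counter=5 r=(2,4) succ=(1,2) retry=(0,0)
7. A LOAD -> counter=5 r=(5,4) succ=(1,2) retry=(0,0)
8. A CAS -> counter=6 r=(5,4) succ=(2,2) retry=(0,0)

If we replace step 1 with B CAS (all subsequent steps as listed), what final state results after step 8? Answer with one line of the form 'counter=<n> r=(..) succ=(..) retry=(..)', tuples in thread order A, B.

(re-executing from step 1 with the substitution; state before step 1: counter=2 r=(0,0) succ=(0,0) retry=(0,0))
1. B CAS -> counter=2 r=(0,0) succ=(0,0) retry=(0,1)
2. A CAS -> counter=2 r=(0,0) succ=(0,0) retry=(1,1)
3. B LOAD -> counter=2 r=(0,2) succ=(0,0) retry=(1,1)
4. B CAS -> counter=3 r=(0,2) succ=(0,1) retry=(1,1)
5. B LOAD -> counter=3 r=(0,3) succ=(0,1) retry=(1,1)
6. B CAS -> counter=4 r=(0,3) succ=(0,2) retry=(1,1)
7. A LOAD -> counter=4 r=(4,3) succ=(0,2) retry=(1,1)
8. A CAS -> counter=5 r=(4,3) succ=(1,2) retry=(1,1)

counter=5 r=(4,3) succ=(1,2) retry=(1,1)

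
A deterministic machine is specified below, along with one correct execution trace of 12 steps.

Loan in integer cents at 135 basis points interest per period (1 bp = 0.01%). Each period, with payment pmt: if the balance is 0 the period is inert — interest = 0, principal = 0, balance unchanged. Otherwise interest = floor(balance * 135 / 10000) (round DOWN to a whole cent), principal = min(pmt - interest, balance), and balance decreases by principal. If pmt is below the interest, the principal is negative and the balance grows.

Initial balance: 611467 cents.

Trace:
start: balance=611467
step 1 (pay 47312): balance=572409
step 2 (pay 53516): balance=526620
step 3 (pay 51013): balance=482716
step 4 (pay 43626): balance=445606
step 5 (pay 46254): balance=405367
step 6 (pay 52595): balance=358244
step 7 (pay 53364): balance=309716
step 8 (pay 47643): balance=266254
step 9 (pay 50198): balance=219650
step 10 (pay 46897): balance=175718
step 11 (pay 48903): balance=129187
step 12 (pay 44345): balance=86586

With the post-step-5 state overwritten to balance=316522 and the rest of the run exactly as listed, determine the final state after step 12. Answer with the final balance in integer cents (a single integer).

0

state after step 5 := balance=316522
step 6 (pay 52595): balance=268200
step 7 (pay 53364): balance=218456
step 8 (pay 47643): balance=173762
step 9 (pay 50198): balance=125909
step 10 (pay 46897): balance=80711
step 11 (pay 48903): balance=32897
step 12 (pay 44345): balance=0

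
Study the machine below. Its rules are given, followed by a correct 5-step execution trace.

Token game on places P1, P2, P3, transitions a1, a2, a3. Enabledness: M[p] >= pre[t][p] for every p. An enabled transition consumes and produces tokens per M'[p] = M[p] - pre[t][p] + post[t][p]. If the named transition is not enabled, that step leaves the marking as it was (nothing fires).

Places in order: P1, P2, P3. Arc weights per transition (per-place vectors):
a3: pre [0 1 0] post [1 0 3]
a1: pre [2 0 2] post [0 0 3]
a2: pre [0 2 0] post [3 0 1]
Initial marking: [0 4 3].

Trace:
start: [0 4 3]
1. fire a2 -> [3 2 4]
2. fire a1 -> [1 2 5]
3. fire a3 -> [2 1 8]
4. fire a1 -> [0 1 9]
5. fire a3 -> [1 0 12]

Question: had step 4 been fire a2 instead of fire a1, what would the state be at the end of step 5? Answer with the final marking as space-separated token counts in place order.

(re-executing from step 4 with the substitution; state before step 4: [2 1 8])
4. fire a2 -> [2 1 8]
5. fire a3 -> [3 0 11]

3 0 11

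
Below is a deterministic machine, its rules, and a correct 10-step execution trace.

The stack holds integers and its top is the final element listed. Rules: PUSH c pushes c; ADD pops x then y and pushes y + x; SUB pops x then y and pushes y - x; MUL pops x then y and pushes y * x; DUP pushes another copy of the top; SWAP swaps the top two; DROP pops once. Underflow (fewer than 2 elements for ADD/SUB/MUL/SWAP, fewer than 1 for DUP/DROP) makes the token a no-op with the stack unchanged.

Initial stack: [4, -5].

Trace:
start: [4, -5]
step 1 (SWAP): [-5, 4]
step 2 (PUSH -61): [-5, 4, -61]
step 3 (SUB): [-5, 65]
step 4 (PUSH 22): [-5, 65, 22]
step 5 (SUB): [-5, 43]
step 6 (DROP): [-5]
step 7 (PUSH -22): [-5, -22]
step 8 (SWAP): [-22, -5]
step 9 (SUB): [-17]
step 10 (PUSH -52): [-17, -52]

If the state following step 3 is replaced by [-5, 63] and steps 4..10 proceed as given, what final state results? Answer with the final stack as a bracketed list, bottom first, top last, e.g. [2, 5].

state after step 3 := [-5, 63]
step 4 (PUSH 22): [-5, 63, 22]
step 5 (SUB): [-5, 41]
step 6 (DROP): [-5]
step 7 (PUSH -22): [-5, -22]
step 8 (SWAP): [-22, -5]
step 9 (SUB): [-17]
step 10 (PUSH -52): [-17, -52]

[-17, -52]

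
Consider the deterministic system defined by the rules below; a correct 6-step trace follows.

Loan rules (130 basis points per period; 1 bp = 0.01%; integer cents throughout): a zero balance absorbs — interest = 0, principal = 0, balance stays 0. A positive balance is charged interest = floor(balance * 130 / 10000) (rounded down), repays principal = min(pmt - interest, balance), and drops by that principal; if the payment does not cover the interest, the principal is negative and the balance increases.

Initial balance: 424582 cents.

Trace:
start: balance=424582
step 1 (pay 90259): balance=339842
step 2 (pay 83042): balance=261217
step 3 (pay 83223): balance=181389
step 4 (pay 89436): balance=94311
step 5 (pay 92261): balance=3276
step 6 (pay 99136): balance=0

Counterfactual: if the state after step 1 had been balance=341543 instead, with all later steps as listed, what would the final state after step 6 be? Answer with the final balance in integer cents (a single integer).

0

state after step 1 := balance=341543
step 2 (pay 83042): balance=262941
step 3 (pay 83223): balance=183136
step 4 (pay 89436): balance=96080
step 5 (pay 92261): balance=5068
step 6 (pay 99136): balance=0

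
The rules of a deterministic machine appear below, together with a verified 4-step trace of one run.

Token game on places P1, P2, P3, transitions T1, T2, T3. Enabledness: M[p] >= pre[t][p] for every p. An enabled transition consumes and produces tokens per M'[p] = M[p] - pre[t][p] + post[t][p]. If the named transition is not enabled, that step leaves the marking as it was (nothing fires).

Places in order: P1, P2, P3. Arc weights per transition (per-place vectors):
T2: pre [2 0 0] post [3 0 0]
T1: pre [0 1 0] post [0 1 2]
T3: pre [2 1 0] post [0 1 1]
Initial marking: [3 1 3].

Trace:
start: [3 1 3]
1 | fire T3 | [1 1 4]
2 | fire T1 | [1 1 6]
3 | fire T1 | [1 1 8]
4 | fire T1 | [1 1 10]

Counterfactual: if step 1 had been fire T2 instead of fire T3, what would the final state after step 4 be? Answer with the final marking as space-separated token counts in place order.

4 1 9

(re-executing from step 1 with the substitution; state before step 1: [3 1 3])
1 | fire T2 | [4 1 3]
2 | fire T1 | [4 1 5]
3 | fire T1 | [4 1 7]
4 | fire T1 | [4 1 9]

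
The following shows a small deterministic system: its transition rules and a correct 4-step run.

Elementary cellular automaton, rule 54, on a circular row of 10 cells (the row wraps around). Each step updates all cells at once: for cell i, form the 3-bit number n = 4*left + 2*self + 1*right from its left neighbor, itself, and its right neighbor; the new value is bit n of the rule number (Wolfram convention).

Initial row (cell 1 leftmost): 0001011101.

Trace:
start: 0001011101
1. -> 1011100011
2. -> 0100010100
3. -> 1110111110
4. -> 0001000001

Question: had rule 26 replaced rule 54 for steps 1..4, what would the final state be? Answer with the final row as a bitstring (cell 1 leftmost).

0010101100

(re-executing steps 1..4 under rule 26; state before step 1: 0001011101)
1. -> 1010010000
2. -> 0001101001
3. -> 1011000110
4. -> 0010101100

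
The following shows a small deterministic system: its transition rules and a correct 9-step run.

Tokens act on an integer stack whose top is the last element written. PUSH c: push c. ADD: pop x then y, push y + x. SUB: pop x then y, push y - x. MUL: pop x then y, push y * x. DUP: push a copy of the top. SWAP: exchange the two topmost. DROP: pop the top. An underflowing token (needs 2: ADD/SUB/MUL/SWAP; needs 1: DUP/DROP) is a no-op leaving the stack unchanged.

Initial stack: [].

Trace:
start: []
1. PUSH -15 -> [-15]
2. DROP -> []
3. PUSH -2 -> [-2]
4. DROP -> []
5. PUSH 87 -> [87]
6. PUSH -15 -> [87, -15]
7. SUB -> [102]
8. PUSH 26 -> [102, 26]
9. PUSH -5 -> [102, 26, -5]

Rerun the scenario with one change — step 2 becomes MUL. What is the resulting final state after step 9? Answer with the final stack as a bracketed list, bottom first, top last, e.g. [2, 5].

[-15, 102, 26, -5]

(re-executing from step 2 with the substitution; state before step 2: [-15])
2. MUL -> [-15]
3. PUSH -2 -> [-15, -2]
4. DROP -> [-15]
5. PUSH 87 -> [-15, 87]
6. PUSH -15 -> [-15, 87, -15]
7. SUB -> [-15, 102]
8. PUSH 26 -> [-15, 102, 26]
9. PUSH -5 -> [-15, 102, 26, -5]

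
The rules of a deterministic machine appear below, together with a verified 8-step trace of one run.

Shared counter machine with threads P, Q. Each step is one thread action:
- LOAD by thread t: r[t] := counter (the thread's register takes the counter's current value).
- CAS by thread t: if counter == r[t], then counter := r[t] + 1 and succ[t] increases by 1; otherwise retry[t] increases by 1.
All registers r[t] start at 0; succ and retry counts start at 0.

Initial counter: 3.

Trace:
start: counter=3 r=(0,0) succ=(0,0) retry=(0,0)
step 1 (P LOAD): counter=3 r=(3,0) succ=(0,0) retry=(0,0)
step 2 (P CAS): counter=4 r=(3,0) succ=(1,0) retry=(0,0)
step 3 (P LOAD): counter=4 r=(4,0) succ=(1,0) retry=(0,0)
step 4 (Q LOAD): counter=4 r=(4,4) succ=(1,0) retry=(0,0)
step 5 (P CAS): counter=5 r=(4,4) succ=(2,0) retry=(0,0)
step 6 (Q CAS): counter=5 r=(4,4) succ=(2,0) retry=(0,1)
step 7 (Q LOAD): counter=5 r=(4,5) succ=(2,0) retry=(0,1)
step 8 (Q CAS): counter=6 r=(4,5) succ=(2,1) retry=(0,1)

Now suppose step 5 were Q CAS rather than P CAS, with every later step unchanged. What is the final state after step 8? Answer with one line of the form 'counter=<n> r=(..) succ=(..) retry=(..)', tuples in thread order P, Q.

(re-executing from step 5 with the substitution; state before step 5: counter=4 r=(4,4) succ=(1,0) retry=(0,0))
step 5 (Q CAS): counter=5 r=(4,4) succ=(1,1) retry=(0,0)
step 6 (Q CAS): counter=5 r=(4,4) succ=(1,1) retry=(0,1)
step 7 (Q LOAD): counter=5 r=(4,5) succ=(1,1) retry=(0,1)
step 8 (Q CAS): counter=6 r=(4,5) succ=(1,2) retry=(0,1)

counter=6 r=(4,5) succ=(1,2) retry=(0,1)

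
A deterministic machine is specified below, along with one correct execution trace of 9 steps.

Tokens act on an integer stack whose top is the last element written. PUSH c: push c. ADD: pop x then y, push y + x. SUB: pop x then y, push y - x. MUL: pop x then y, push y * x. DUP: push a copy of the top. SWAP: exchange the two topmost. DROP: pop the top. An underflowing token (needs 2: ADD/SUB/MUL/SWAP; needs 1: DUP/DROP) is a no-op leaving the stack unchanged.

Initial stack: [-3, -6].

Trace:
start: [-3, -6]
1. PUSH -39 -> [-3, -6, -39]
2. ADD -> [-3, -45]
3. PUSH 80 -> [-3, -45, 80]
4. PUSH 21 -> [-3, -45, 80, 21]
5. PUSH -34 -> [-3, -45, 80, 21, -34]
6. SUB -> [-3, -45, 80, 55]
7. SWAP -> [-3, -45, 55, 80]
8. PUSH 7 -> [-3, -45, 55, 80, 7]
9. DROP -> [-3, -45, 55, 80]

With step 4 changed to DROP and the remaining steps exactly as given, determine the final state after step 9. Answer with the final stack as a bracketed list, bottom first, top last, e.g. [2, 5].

(re-executing from step 4 with the substitution; state before step 4: [-3, -45, 80])
4. DROP -> [-3, -45]
5. PUSH -34 -> [-3, -45, -34]
6. SUB -> [-3, -11]
7. SWAP -> [-11, -3]
8. PUSH 7 -> [-11, -3, 7]
9. DROP -> [-11, -3]

[-11, -3]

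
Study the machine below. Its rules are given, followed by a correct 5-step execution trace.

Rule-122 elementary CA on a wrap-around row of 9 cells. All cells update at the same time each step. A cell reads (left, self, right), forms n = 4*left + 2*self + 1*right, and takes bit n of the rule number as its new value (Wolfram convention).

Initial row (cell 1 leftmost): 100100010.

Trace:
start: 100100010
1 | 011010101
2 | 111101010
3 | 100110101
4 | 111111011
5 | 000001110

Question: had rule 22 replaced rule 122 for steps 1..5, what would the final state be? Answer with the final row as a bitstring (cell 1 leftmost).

(re-executing steps 1..5 under rule 22; state before step 1: 100100010)
1 | 111110110
2 | 000000000
3 | 000000000
4 | 000000000
5 | 000000000

000000000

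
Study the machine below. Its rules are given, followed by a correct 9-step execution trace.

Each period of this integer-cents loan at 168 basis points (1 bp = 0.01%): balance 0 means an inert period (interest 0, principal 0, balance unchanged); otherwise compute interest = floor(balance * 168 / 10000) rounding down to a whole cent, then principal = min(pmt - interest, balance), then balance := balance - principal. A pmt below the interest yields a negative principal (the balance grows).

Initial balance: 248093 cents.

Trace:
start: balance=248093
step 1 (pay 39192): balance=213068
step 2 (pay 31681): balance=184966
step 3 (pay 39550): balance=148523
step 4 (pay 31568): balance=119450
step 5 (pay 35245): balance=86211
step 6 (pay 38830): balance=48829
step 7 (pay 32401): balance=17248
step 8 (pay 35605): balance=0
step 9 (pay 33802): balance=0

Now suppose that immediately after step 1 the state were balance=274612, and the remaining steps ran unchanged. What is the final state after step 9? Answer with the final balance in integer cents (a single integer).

state after step 1 := balance=274612
step 2 (pay 31681): balance=247544
step 3 (pay 39550): balance=212152
step 4 (pay 31568): balance=184148
step 5 (pay 35245): balance=151996
step 6 (pay 38830): balance=115719
step 7 (pay 32401): balance=85262
step 8 (pay 35605): balance=51089
step 9 (pay 33802): balance=18145

18145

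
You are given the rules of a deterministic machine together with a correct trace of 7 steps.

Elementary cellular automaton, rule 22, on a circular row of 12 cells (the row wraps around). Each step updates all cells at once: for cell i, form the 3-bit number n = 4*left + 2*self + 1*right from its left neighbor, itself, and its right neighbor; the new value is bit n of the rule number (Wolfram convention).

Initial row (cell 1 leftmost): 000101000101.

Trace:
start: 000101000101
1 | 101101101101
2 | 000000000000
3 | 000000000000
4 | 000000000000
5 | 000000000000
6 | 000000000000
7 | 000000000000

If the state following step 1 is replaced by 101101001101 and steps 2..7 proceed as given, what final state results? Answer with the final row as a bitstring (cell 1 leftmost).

state after step 1 := 101101001101
2 | 000001110000
3 | 000010001000
4 | 000111011100
5 | 001000000010
6 | 011100000111
7 | 000010001000

000010001000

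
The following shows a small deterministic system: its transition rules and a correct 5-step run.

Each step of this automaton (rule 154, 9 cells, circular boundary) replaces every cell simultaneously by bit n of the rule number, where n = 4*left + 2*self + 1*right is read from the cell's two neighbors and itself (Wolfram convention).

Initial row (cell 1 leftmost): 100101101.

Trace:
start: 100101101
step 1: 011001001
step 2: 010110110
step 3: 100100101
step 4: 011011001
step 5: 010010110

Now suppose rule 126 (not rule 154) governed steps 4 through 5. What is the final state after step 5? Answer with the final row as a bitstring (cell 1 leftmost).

000000000

(re-executing steps 4..5 under rule 126; state before step 4: 100100101)
step 4: 111111111
step 5: 000000000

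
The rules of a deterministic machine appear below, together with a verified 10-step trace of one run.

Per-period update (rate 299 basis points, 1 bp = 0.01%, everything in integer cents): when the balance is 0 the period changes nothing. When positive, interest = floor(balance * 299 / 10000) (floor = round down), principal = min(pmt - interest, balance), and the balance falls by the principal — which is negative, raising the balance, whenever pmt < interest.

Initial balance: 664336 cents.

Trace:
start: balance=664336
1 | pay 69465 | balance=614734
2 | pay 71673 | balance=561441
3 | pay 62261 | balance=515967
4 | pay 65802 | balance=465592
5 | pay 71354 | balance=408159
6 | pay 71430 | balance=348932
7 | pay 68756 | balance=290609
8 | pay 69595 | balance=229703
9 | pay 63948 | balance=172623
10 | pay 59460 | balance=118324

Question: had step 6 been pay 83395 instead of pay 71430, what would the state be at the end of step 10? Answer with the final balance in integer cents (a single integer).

104861

(re-executing from step 6 with the substitution; state before step 6: balance=408159)
6 | pay 83395 | balance=336967
7 | pay 68756 | balance=278286
8 | pay 69595 | balance=217011
9 | pay 63948 | balance=159551
10 | pay 59460 | balance=104861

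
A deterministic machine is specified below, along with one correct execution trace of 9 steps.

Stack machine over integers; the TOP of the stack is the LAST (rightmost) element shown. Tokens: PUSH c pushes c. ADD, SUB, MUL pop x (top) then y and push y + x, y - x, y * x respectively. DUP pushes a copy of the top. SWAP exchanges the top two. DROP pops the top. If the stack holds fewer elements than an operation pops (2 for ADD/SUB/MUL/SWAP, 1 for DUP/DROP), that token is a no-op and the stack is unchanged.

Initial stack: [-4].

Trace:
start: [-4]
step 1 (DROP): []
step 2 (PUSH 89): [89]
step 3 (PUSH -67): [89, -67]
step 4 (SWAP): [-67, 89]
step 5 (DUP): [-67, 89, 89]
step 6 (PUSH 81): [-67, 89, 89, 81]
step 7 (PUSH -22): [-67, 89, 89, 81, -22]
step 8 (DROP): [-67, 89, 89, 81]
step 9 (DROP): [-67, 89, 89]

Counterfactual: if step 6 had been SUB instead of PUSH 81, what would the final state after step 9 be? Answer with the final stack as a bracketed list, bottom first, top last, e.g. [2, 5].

(re-executing from step 6 with the substitution; state before step 6: [-67, 89, 89])
step 6 (SUB): [-67, 0]
step 7 (PUSH -22): [-67, 0, -22]
step 8 (DROP): [-67, 0]
step 9 (DROP): [-67]

[-67]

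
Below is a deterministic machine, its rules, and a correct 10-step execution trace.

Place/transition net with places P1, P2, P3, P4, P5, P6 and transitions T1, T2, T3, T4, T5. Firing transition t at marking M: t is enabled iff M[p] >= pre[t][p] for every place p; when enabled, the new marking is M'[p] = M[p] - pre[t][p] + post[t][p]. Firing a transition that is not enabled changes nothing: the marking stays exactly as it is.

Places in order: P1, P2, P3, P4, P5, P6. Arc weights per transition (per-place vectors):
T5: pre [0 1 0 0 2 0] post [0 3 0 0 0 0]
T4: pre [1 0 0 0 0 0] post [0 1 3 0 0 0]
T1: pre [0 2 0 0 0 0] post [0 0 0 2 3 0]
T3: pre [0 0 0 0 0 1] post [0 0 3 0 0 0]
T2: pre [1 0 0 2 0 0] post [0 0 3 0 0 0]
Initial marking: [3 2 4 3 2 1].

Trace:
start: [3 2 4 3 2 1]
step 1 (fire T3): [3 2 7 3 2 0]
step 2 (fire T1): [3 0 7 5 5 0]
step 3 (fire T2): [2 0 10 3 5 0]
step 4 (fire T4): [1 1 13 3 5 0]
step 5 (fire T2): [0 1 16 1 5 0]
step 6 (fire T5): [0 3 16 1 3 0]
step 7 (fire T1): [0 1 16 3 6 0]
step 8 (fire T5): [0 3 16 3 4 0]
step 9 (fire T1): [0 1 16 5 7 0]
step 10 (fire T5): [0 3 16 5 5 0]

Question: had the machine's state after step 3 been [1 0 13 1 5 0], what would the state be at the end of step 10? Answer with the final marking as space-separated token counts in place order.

0 3 16 5 5 0

state after step 3 := [1 0 13 1 5 0]
step 4 (fire T4): [0 1 16 1 5 0]
step 5 (fire T2): [0 1 16 1 5 0]
step 6 (fire T5): [0 3 16 1 3 0]
step 7 (fire T1): [0 1 16 3 6 0]
step 8 (fire T5): [0 3 16 3 4 0]
step 9 (fire T1): [0 1 16 5 7 0]
step 10 (fire T5): [0 3 16 5 5 0]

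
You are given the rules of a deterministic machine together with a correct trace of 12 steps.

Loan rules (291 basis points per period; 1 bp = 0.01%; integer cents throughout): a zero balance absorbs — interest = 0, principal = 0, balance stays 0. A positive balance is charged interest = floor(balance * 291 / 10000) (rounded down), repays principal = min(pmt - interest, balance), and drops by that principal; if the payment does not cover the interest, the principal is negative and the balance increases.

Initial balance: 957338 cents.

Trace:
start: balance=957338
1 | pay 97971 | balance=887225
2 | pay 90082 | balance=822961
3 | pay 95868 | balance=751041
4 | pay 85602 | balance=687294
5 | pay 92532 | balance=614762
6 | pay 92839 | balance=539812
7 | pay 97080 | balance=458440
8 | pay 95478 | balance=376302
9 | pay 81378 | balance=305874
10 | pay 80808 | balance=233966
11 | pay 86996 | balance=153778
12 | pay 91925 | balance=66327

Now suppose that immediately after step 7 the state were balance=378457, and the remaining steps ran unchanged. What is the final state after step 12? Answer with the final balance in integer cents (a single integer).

state after step 7 := balance=378457
8 | pay 95478 | balance=293992
9 | pay 81378 | balance=221169
10 | pay 80808 | balance=146797
11 | pay 86996 | balance=64072
12 | pay 91925 | balance=0

0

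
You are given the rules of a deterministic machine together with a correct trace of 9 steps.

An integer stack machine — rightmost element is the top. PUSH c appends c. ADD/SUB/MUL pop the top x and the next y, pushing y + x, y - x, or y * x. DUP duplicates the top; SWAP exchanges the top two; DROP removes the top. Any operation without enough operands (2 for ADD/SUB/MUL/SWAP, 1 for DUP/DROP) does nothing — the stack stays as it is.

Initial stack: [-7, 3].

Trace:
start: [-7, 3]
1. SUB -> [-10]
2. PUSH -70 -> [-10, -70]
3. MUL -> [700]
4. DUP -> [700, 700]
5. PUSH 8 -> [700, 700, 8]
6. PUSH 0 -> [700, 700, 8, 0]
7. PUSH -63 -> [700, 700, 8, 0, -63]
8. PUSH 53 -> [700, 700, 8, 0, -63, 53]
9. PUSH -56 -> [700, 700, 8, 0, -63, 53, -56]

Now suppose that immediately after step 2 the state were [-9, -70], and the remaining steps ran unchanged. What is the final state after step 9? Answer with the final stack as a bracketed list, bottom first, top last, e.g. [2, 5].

[630, 630, 8, 0, -63, 53, -56]

state after step 2 := [-9, -70]
3. MUL -> [630]
4. DUP -> [630, 630]
5. PUSH 8 -> [630, 630, 8]
6. PUSH 0 -> [630, 630, 8, 0]
7. PUSH -63 -> [630, 630, 8, 0, -63]
8. PUSH 53 -> [630, 630, 8, 0, -63, 53]
9. PUSH -56 -> [630, 630, 8, 0, -63, 53, -56]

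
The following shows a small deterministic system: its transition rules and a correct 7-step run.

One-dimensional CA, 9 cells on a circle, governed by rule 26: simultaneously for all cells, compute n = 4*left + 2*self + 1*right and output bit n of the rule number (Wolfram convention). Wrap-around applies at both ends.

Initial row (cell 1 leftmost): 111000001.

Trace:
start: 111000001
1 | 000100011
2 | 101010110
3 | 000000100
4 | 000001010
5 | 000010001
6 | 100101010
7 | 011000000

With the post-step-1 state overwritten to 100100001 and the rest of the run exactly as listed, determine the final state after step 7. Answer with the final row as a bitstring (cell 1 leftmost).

011011011

state after step 1 := 100100001
2 | 011010011
3 | 010001110
4 | 101011001
5 | 000010111
6 | 100100100
7 | 011011011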